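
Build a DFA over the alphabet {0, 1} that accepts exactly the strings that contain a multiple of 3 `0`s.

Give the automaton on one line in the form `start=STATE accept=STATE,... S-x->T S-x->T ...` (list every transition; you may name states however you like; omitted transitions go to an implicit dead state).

start=q0 accept=q0 q0-0->q1 q0-1->q0 q1-0->q2 q1-1->q1 q2-0->q0 q2-1->q2

The only thing that matters is how many `0`s have appeared, reduced mod 3. Use one state per residue: q0 for 0, …, q2 for 2. Reading `0` moves to the next residue; anything else stays put. q0 is accepting.
3 states suffice.
        0   1  
>* q0   q1  q0 
   q1   q2  q1 
   q2   q0  q2 
(> = start, * = accepting)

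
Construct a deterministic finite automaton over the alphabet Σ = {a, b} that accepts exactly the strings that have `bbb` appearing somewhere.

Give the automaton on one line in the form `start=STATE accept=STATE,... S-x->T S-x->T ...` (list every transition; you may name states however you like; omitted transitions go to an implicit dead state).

start=s0 accept=s3 s0-a->s0 s0-b->s1 s1-a->s0 s1-b->s2 s2-a->s0 s2-b->s3 s3-a->s3 s3-b->s3

Track how much of `bbb` has been matched so far: state s0 is no progress, s3 is the absorbing accept state reached once `bbb` has occurred. Intermediate states record partial matches; on a mismatch, fall back to the longest reusable overlap.
A 4-state machine:
        a   b  
>  s0   s0  s1 
   s1   s0  s2 
   s2   s0  s3 
 * s3   s3  s3 
(> = start, * = accepting)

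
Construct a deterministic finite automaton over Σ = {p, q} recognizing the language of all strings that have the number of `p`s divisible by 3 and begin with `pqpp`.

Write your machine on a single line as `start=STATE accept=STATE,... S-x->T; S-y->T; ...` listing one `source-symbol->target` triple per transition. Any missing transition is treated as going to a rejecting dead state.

start=s0; accept=s5; s0-p->s1; s0-q->s2; s1-p->s2; s1-q->s3; s2-p->s2; s2-q->s2; s3-p->s4; s3-q->s2; s4-p->s5; s4-q->s2; s5-p->s6; s5-q->s5; s6-p->s7; s6-q->s6; s7-p->s5; s7-q->s7

Run two small machines in parallel and take their product. The first has 3 states tracking the count of `p`s modulo 3; the second has 6 states tracking whether the input so far still matches the prefix `pqpp`. A product state is a pair (one from each), accepting exactly when both do. Equivalent product states are then merged.
With 8 states:
        p   q  
>  s0   s1  s2 
   s1   s2  s3 
   s2   s2  s2 
   s3   s4  s2 
   s4   s5  s2 
 * s5   s6  s5 
   s6   s7  s6 
   s7   s5  s7 
(> = start, * = accepting)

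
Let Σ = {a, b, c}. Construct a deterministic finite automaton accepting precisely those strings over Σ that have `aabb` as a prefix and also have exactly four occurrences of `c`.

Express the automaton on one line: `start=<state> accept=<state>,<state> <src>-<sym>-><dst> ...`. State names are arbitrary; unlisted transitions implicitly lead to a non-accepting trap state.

Run two small machines in parallel and take their product. The first has 6 states tracking whether the input so far still matches the prefix `aabb`; the second has 6 states tracking the count of `c`s, saturating at 5. A product state is a pair (one from each), accepting exactly when both do.
With 16 states:
          a    b    c  
>  s0     s1   s2   s3 
   s1     s4   s2   s3 
   s2     s2   s2   s3 
   s3     s3   s3   s5 
   s4     s2   s6   s3 
   s5     s5   s5   s7 
   s6     s2   s8   s3 
   s7     s7   s7   s9 
   s8     s8   s8  s10 
   s9     s9   s9  s11 
   s10   s10  s10  s12 
   s11   s11  s11  s11 
   s12   s12  s12  s13 
   s13   s13  s13  s14 
 * s14   s14  s14  s15 
   s15   s15  s15  s15 
(> = start, * = accepting)

start=s0 accept=s14 s0-a->s1 s0-b->s2 s0-c->s3 s1-a->s4 s1-b->s2 s1-c->s3 s2-a->s2 s2-b->s2 s2-c->s3 s3-a->s3 s3-b->s3 s3-c->s5 s4-a->s2 s4-b->s6 s4-c->s3 s5-a->s5 s5-b->s5 s5-c->s7 s6-a->s2 s6-b->s8 s6-c->s3 s7-a->s7 s7-b->s7 s7-c->s9 s8-a->s8 s8-b->s8 s8-c->s10 s9-a->s9 s9-b->s9 s9-c->s11 s10-a->s10 s10-b->s10 s10-c->s12 s11-a->s11 s11-b->s11 s11-c->s11 s12-a->s12 s12-b->s12 s12-c->s13 s13-a->s13 s13-b->s13 s13-c->s14 s14-a->s14 s14-b->s14 s14-c->s15 s15-a->s15 s15-b->s15 s15-c->s15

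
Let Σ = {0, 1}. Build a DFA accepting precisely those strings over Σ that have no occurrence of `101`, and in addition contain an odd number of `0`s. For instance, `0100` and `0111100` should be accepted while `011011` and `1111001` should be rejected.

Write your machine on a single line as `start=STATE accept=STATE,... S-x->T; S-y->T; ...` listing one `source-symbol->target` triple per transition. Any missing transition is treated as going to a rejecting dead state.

start=q0; accept=q1,q3,q4; q0-0->q1; q0-1->q2; q1-0->q0; q1-1->q3; q2-0->q4; q2-1->q2; q3-0->q5; q3-1->q3; q4-0->q0; q4-1->q6; q5-0->q1; q5-1->q7; q6-0->q7; q6-1->q6; q7-0->q6; q7-1->q7

Build one automaton per condition and run them in lockstep. The first has 4 states tracking partial matches of the forbidden pattern `101`; the second has 2 states tracking the count of `0`s modulo 2. A product state is a pair (one from each), accepting exactly when both do.
8 states suffice.
        0   1  
>  q0   q1  q2 
 * q1   q0  q3 
   q2   q4  q2 
 * q3   q5  q3 
 * q4   q0  q6 
   q5   q1  q7 
   q6   q7  q6 
   q7   q6  q7 
(> = start, * = accepting)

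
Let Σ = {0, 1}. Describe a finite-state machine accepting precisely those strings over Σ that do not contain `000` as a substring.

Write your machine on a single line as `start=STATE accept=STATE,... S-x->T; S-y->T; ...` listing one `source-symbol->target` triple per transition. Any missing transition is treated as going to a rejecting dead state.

This is the complement of 'contains `000`'. Use the same substring-matching states — q0 through q3 holding how much of `000` has just been matched — but flip the accepting set: everything except the trap q3 accepts.
With 4 states:
        0   1  
>* q0   q1  q0 
 * q1   q2  q0 
 * q2   q3  q0 
   q3   q3  q3 
(> = start, * = accepting)

start=q0; accept=q0,q1,q2; q0-0->q1; q0-1->q0; q1-0->q2; q1-1->q0; q2-0->q3; q2-1->q0; q3-0->q3; q3-1->q3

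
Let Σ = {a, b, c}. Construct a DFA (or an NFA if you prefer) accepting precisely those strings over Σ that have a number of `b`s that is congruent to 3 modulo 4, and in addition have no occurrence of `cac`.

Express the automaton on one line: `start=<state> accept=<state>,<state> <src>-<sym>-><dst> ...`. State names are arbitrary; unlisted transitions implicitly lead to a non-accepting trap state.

start=S0 accept=S6,S10,S12 S0-a->S0 S0-b->S1 S0-c->S2 S1-a->S1 S1-b->S3 S1-c->S4 S2-a->S5 S2-b->S1 S2-c->S2 S3-a->S3 S3-b->S6 S3-c->S7 S4-a->S8 S4-b->S3 S4-c->S4 S5-a->S0 S5-b->S1 S5-c->S9 S6-a->S6 S6-b->S0 S6-c->S10 S7-a->S11 S7-b->S6 S7-c->S7 S8-a->S1 S8-b->S3 S8-c->S9 S9-a->S9 S9-b->S9 S9-c->S9 S10-a->S12 S10-b->S0 S10-c->S10 S11-a->S3 S11-b->S6 S11-c->S9 S12-a->S6 S12-b->S0 S12-c->S9

Handle the two conditions separately and then intersect. One (4 states) tracks the count of `b`s modulo 4; the other (4 states) tracks partial matches of the forbidden pattern `cac`. Each combined state is a pair, one component from each; accept when both components accept. After merging equivalent states the machine shrinks.
          a    b    c  
>  S0     S0   S1   S2 
   S1     S1   S3   S4 
   S2     S5   S1   S2 
   S3     S3   S6   S7 
   S4     S8   S3   S4 
   S5     S0   S1   S9 
 * S6     S6   S0  S10 
   S7    S11   S6   S7 
   S8     S1   S3   S9 
   S9     S9   S9   S9 
 * S10   S12   S0  S10 
   S11    S3   S6   S9 
 * S12    S6   S0   S9 
(> = start, * = accepting)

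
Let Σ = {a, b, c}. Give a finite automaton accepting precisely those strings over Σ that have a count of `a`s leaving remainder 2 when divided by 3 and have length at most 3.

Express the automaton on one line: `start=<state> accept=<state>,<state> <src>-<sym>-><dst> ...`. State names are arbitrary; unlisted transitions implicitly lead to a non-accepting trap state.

start=q0 accept=q3,q7 q0-a->q1 q0-b->q2 q0-c->q2 q1-a->q3 q1-b->q4 q1-c->q4 q2-a->q4 q2-b->q5 q2-c->q5 q3-a->q6 q3-b->q7 q3-c->q7 q4-a->q7 q4-b->q8 q4-c->q8 q5-a->q8 q5-b->q6 q5-c->q6 q6-a->q9 q6-b->q10 q6-c->q10 q7-a->q10 q7-b->q11 q7-c->q11 q8-a->q11 q8-b->q9 q8-c->q9 q9-a->q11 q9-b->q9 q9-c->q9 q10-a->q9 q10-b->q10 q10-c->q10 q11-a->q10 q11-b->q11 q11-c->q11

Run two small machines in parallel and take their product. One (3 states) tracks the count of `a`s modulo 3; the other (5 states) tracks the input length, saturating at 4. Each combined state is a pair, one component from each; accept when both components accept.
          a    b    c  
>  q0     q1   q2   q2 
   q1     q3   q4   q4 
   q2     q4   q5   q5 
 * q3     q6   q7   q7 
   q4     q7   q8   q8 
   q5     q8   q6   q6 
   q6     q9  q10  q10 
 * q7    q10  q11  q11 
   q8    q11   q9   q9 
   q9    q11   q9   q9 
   q10    q9  q10  q10 
   q11   q10  q11  q11 
(> = start, * = accepting)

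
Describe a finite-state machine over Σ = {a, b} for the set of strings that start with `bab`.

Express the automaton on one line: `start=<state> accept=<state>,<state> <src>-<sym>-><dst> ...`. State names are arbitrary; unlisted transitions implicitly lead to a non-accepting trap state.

start=S0 accept=S3 S0-a->S4 S0-b->S1 S1-a->S2 S1-b->S4 S2-a->S4 S2-b->S3 S3-a->S3 S3-b->S3 S4-a->S4 S4-b->S4

Check the first 3 symbols one by one: S0 through S2 record how many have matched `bab` so far; any wrong symbol goes to the dead state S4. After all 3 match we enter the accepting sink S3.
5 states suffice.
        a   b  
>  S0   S4  S1 
   S1   S2  S4 
   S2   S4  S3 
 * S3   S3  S3 
   S4   S4  S4 
(> = start, * = accepting)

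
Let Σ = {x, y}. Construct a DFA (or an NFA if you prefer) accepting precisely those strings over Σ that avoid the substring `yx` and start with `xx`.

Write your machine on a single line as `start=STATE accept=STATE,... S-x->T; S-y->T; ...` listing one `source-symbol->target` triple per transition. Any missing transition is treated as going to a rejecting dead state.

start=s0; accept=s3,s4; s0-x->s1; s0-y->s2; s1-x->s3; s1-y->s2; s2-x->s2; s2-y->s2; s3-x->s3; s3-y->s4; s4-x->s2; s4-y->s4

Handle the two conditions separately and then intersect. One (3 states) tracks partial matches of the forbidden pattern `yx`; the other (4 states) tracks whether the input so far still matches the prefix `xx`. Each combined state is a pair, one component from each; accept when both components accept. After merging equivalent states the machine shrinks.
5 states suffice.
        x   y  
>  s0   s1  s2 
   s1   s3  s2 
   s2   s2  s2 
 * s3   s3  s4 
 * s4   s2  s4 
(> = start, * = accepting)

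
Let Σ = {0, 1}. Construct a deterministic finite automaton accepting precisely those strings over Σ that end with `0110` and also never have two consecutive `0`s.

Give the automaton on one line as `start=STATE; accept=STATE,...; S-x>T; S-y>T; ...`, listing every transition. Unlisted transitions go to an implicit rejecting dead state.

start=s0; accept=s7; s0-0>s1; s0-1>s0; s1-0>s2; s1-1>s3; s2-0>s2; s2-1>s4; s3-0>s1; s3-1>s5; s4-0>s2; s4-1>s6; s5-0>s7; s5-1>s0; s6-0>s8; s6-1>s9; s7-0>s2; s7-1>s3; s8-0>s2; s8-1>s4; s9-0>s2; s9-1>s9

Handle the two conditions separately and then intersect. The first has 5 states tracking how much of the suffix `0110` has currently been matched; the second has 3 states tracking partial matches of the forbidden pattern `00`. A product state is a pair (one from each), accepting exactly when both do.
10 states suffice.
        0   1  
>  s0   s1  s0 
   s1   s2  s3 
   s2   s2  s4 
   s3   s1  s5 
   s4   s2  s6 
   s5   s7  s0 
   s6   s8  s9 
 * s7   s2  s3 
   s8   s2  s4 
   s9   s2  s9 
(> = start, * = accepting)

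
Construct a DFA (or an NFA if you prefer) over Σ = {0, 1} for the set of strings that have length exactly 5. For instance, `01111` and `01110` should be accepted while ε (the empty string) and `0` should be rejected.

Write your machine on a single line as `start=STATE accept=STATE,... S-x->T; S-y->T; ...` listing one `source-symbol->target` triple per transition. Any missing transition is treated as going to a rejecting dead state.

We only need to distinguish lengths 0, 1, …, 5, and '>5'. Chain A → B → C → D → E → F → G on every symbol, with G looping. Accepting states: {F}.
       0  1 
>  A   B  B 
   B   C  C 
   C   D  D 
   D   E  E 
   E   F  F 
 * F   G  G 
   G   G  G 
(> = start, * = accepting)

start=A; accept=F; A-0->B; A-1->B; B-0->C; B-1->C; C-0->D; C-1->D; D-0->E; D-1->E; E-0->F; E-1->F; F-0->G; F-1->G; G-0->G; G-1->G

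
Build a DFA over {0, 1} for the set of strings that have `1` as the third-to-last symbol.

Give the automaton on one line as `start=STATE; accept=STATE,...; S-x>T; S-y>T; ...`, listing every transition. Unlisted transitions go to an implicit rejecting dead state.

A DFA must remember the last 3 symbols (since which symbol is third-to-last isn't known until the input ends). Use one state per possible window of the last ≤3 symbols; accept from those whose window starts with `1`.
A 15-state machine:
          0    1  
>  q0     q1   q2 
   q1     q3   q4 
   q2     q5   q6 
   q3     q7   q8 
   q4     q9  q10 
   q5    q11  q12 
   q6    q13  q14 
   q7     q7   q8 
   q8     q9  q10 
   q9    q11  q12 
   q10   q13  q14 
 * q11    q7   q8 
 * q12    q9  q10 
 * q13   q11  q12 
 * q14   q13  q14 
(> = start, * = accepting)

start=q0; accept=q11,q12,q13,q14; q0-0>q1; q0-1>q2; q1-0>q3; q1-1>q4; q2-0>q5; q2-1>q6; q3-0>q7; q3-1>q8; q4-0>q9; q4-1>q10; q5-0>q11; q5-1>q12; q6-0>q13; q6-1>q14; q7-0>q7; q7-1>q8; q8-0>q9; q8-1>q10; q9-0>q11; q9-1>q12; q10-0>q13; q10-1>q14; q11-0>q7; q11-1>q8; q12-0>q9; q12-1>q10; q13-0>q11; q13-1>q12; q14-0>q13; q14-1>q14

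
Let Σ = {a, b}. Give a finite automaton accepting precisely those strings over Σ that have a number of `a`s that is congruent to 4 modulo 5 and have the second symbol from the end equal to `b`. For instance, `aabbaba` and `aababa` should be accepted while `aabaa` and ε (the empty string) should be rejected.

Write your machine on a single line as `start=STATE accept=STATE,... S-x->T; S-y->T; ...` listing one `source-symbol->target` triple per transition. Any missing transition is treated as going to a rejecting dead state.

Handle the two conditions separately and then intersect. One (5 states) tracks the count of `a`s modulo 5; the other (7 states) tracks the last 2 symbols read. Each combined state is a pair, one component from each; accept when both components accept.
A 23-state machine:
          a    b  
>  q0     q1   q2 
   q1     q3   q4 
   q2     q5   q6 
   q3     q7   q8 
   q4     q9  q10 
   q5     q3   q4 
   q6     q5   q6 
   q7    q11  q12 
   q8    q13  q14 
   q9     q7   q8 
   q10    q9  q10 
   q11   q15  q16 
   q12   q17  q18 
   q13   q11  q12 
   q14   q13  q14 
   q15   q19  q20 
   q16   q21  q22 
 * q17   q15  q16 
   q18   q17  q18 
   q19    q3   q4 
   q20    q5   q6 
   q21   q19  q20 
 * q22   q21  q22 
(> = start, * = accepting)

start=q0; accept=q17,q22; q0-a->q1; q0-b->q2; q1-a->q3; q1-b->q4; q2-a->q5; q2-b->q6; q3-a->q7; q3-b->q8; q4-a->q9; q4-b->q10; q5-a->q3; q5-b->q4; q6-a->q5; q6-b->q6; q7-a->q11; q7-b->q12; q8-a->q13; q8-b->q14; q9-a->q7; q9-b->q8; q10-a->q9; q10-b->q10; q11-a->q15; q11-b->q16; q12-a->q17; q12-b->q18; q13-a->q11; q13-b->q12; q14-a->q13; q14-b->q14; q15-a->q19; q15-b->q20; q16-a->q21; q16-b->q22; q17-a->q15; q17-b->q16; q18-a->q17; q18-b->q18; q19-a->q3; q19-b->q4; q20-a->q5; q20-b->q6; q21-a->q19; q21-b->q20; q22-a->q21; q22-b->q22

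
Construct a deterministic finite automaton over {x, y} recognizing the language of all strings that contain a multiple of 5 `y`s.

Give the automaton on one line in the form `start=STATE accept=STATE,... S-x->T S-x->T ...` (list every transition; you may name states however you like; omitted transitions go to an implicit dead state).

Keep the running count of `y`s modulo 5: each `y` advances along the cycle s0 → s1 → s2 → s3 → s4 → s0 while other symbols loop. Accept at s0.
        x   y  
>* s0   s0  s1 
   s1   s1  s2 
   s2   s2  s3 
   s3   s3  s4 
   s4   s4  s0 
(> = start, * = accepting)

start=s0 accept=s0 s0-x->s0 s0-y->s1 s1-x->s1 s1-y->s2 s2-x->s2 s2-y->s3 s3-x->s3 s3-y->s4 s4-x->s4 s4-y->s0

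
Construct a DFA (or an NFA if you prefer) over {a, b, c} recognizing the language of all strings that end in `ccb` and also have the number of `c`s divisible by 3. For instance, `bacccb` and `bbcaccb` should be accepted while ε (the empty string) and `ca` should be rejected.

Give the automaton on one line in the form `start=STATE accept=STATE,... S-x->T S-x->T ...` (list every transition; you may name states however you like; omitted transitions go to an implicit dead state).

Build one automaton per condition and run them in lockstep. The first has 4 states tracking how much of the suffix `ccb` has currently been matched; the second has 3 states tracking the count of `c`s modulo 3. A product state is a pair (one from each), accepting exactly when both do.
A 12-state machine:
          a    b    c  
>  S0     S0   S0   S1 
   S1     S2   S2   S3 
   S2     S2   S2   S4 
   S3     S5   S6   S7 
   S4     S5   S5   S7 
   S5     S5   S5   S8 
   S6     S5   S5   S8 
   S7     S0   S9  S10 
   S8     S0   S0  S10 
 * S9     S0   S0   S1 
   S10    S2  S11   S3 
   S11    S2   S2   S4 
(> = start, * = accepting)

start=S0 accept=S9 S0-a->S0 S0-b->S0 S0-c->S1 S1-a->S2 S1-b->S2 S1-c->S3 S2-a->S2 S2-b->S2 S2-c->S4 S3-a->S5 S3-b->S6 S3-c->S7 S4-a->S5 S4-b->S5 S4-c->S7 S5-a->S5 S5-b->S5 S5-c->S8 S6-a->S5 S6-b->S5 S6-c->S8 S7-a->S0 S7-b->S9 S7-c->S10 S8-a->S0 S8-b->S0 S8-c->S10 S9-a->S0 S9-b->S0 S9-c->S1 S10-a->S2 S10-b->S11 S10-c->S3 S11-a->S2 S11-b->S2 S11-c->S4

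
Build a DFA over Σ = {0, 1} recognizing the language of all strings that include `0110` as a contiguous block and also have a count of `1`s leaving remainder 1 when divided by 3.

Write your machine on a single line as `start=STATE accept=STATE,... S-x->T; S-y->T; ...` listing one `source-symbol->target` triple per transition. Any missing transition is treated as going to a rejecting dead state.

start=q0; accept=q14; q0-0->q1; q0-1->q2; q1-0->q1; q1-1->q3; q2-0->q4; q2-1->q5; q3-0->q4; q3-1->q6; q4-0->q4; q4-1->q7; q5-0->q8; q5-1->q0; q6-0->q9; q6-1->q0; q7-0->q8; q7-1->q10; q8-0->q8; q8-1->q11; q9-0->q9; q9-1->q12; q10-0->q12; q10-1->q2; q11-0->q1; q11-1->q13; q12-0->q12; q12-1->q14; q13-0->q14; q13-1->q5; q14-0->q14; q14-1->q9

Build one automaton per condition and run them in lockstep. One (5 states) tracks whether and how much of `0110` has been seen; the other (3 states) tracks the count of `1`s modulo 3. Each combined state is a pair, one component from each; accept when both components accept.
15 states suffice.
          0    1  
>  q0     q1   q2 
   q1     q1   q3 
   q2     q4   q5 
   q3     q4   q6 
   q4     q4   q7 
   q5     q8   q0 
   q6     q9   q0 
   q7     q8  q10 
   q8     q8  q11 
   q9     q9  q12 
   q10   q12   q2 
   q11    q1  q13 
   q12   q12  q14 
   q13   q14   q5 
 * q14   q14   q9 
(> = start, * = accepting)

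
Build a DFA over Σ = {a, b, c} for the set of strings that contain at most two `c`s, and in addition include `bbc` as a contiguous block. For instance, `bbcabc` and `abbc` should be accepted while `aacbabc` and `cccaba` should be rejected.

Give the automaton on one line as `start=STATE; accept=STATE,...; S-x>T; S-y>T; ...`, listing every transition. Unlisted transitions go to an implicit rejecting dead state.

Handle the two conditions separately and then intersect. One (4 states) tracks the count of `c`s, saturating at 3; the other (4 states) tracks whether and how much of `bbc` has been seen. Each combined state is a pair, one component from each; accept when both components accept. Equivalent product states are then merged.
9 states suffice.
        a   b   c  
>  q0   q0  q1  q2 
   q1   q0  q3  q2 
   q2   q2  q4  q5 
   q3   q0  q3  q6 
   q4   q2  q7  q5 
   q5   q5  q5  q5 
 * q6   q6  q6  q8 
   q7   q2  q7  q8 
 * q8   q8  q8  q5 
(> = start, * = accepting)

start=q0; accept=q6,q8; q0-a>q0; q0-b>q1; q0-c>q2; q1-a>q0; q1-b>q3; q1-c>q2; q2-a>q2; q2-b>q4; q2-c>q5; q3-a>q0; q3-b>q3; q3-c>q6; q4-a>q2; q4-b>q7; q4-c>q5; q5-a>q5; q5-b>q5; q5-c>q5; q6-a>q6; q6-b>q6; q6-c>q8; q7-a>q2; q7-b>q7; q7-c>q8; q8-a>q8; q8-b>q8; q8-c>q5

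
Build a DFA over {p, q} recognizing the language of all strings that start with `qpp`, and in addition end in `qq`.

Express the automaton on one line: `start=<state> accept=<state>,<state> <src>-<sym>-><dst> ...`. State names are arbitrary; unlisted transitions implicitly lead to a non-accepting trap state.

start=S0 accept=S6 S0-p->S1 S0-q->S2 S1-p->S1 S1-q->S1 S2-p->S3 S2-q->S1 S3-p->S4 S3-q->S1 S4-p->S4 S4-q->S5 S5-p->S4 S5-q->S6 S6-p->S4 S6-q->S6

Run two small machines in parallel and take their product. The first has 5 states tracking whether the input so far still matches the prefix `qpp`; the second has 3 states tracking how much of the suffix `qq` has currently been matched. A product state is a pair (one from each), accepting exactly when both do. After merging equivalent states the machine shrinks.
With 7 states:
        p   q  
>  S0   S1  S2 
   S1   S1  S1 
   S2   S3  S1 
   S3   S4  S1 
   S4   S4  S5 
   S5   S4  S6 
 * S6   S4  S6 
(> = start, * = accepting)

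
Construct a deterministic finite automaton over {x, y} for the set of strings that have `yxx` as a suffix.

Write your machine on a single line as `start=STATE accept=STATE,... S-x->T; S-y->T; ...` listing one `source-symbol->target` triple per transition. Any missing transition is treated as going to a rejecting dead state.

Remember how much of `yxx` the current input suffix matches. State q0 means no match yet; q1 means the last symbol is `y`; q2 means the last 2 symbols are `yx`; q3 means the last 3 symbols are `yxx`. Only q3 accepts. On a mismatch, fall back to the longest proper suffix that is still a prefix of `yxx`.
        x   y  
>  q0   q0  q1 
   q1   q2  q1 
   q2   q3  q1 
 * q3   q0  q1 
(> = start, * = accepting)

start=q0; accept=q3; q0-x->q0; q0-y->q1; q1-x->q2; q1-y->q1; q2-x->q3; q2-y->q1; q3-x->q0; q3-y->q1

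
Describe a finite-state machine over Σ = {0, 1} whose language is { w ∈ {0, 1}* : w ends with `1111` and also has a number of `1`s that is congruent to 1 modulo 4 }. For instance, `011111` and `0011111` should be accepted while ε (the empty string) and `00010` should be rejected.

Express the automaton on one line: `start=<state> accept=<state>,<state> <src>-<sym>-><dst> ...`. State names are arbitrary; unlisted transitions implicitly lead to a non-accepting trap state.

Build one automaton per condition and run them in lockstep. The first has 5 states tracking how much of the suffix `1111` has currently been matched; the second has 4 states tracking the count of `1`s modulo 4. A product state is a pair (one from each), accepting exactly when both do. After merging equivalent states the machine shrinks.
With 8 states:
        0   1  
>  s0   s0  s1 
   s1   s1  s2 
   s2   s3  s4 
   s3   s3  s5 
   s4   s5  s6 
   s5   s5  s0 
   s6   s0  s7 
 * s7   s1  s2 
(> = start, * = accepting)

start=s0 accept=s7 s0-0->s0 s0-1->s1 s1-0->s1 s1-1->s2 s2-0->s3 s2-1->s4 s3-0->s3 s3-1->s5 s4-0->s5 s4-1->s6 s5-0->s5 s5-1->s0 s6-0->s0 s6-1->s7 s7-0->s1 s7-1->s2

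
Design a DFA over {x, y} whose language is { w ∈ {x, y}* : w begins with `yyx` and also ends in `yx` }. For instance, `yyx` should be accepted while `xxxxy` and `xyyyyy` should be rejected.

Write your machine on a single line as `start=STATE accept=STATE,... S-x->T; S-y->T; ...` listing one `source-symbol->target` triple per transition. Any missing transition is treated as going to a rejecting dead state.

Run two small machines in parallel and take their product. One (5 states) tracks whether the input so far still matches the prefix `yyx`; the other (3 states) tracks how much of the suffix `yx` has currently been matched. Each combined state is a pair, one component from each; accept when both components accept. Minimizing collapses redundant product states.
With 7 states:
        x   y  
>  q0   q1  q2 
   q1   q1  q1 
   q2   q1  q3 
   q3   q4  q1 
 * q4   q5  q6 
   q5   q5  q6 
   q6   q4  q6 
(> = start, * = accepting)

start=q0; accept=q4; q0-x->q1; q0-y->q2; q1-x->q1; q1-y->q1; q2-x->q1; q2-y->q3; q3-x->q4; q3-y->q1; q4-x->q5; q4-y->q6; q5-x->q5; q5-y->q6; q6-x->q4; q6-y->q6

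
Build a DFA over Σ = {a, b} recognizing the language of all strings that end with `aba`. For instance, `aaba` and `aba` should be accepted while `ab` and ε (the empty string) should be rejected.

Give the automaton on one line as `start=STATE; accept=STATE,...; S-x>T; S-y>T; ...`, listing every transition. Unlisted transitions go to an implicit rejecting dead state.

Let each state record the length of the longest suffix of the input read so far that is also a prefix of `aba`. q1 means the last symbol is `a`; q2 means the last 2 symbols are `ab`; q3 means the last 3 symbols are `aba`. Accept only at q3, where the string currently ends in `aba`.
With 4 states:
        a   b  
>  q0   q1  q0 
   q1   q1  q2 
   q2   q3  q0 
 * q3   q1  q2 
(> = start, * = accepting)

start=q0; accept=q3; q0-a>q1; q0-b>q0; q1-a>q1; q1-b>q2; q2-a>q3; q2-b>q0; q3-a>q1; q3-b>q2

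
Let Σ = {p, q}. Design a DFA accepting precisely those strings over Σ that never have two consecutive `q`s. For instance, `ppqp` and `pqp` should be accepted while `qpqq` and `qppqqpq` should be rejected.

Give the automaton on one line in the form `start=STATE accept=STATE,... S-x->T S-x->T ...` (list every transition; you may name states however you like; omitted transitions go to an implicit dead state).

start=A accept=A,B A-p->A A-q->B B-p->A B-q->C C-p->C C-q->C

Track partial matches of the forbidden pattern `qq`. State C is a dead state reached once `qq` has occurred; every other state accepts. A means no part of `qq` is currently matched.
A 3-state machine:
       p  q 
>* A   A  B 
 * B   A  C 
   C   C  C 
(> = start, * = accepting)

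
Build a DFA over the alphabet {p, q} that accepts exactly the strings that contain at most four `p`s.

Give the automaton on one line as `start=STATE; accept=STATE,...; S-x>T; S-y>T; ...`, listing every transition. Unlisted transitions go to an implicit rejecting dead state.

start=s0; accept=s0,s1,s2,s3,s4; s0-p>s1; s0-q>s0; s1-p>s2; s1-q>s1; s2-p>s3; s2-q>s2; s3-p>s4; s3-q>s3; s4-p>s5; s4-q>s4; s5-p>s5; s5-q>s5

Count `p`s, saturating at 5: states s0 through s4 mean 0 through 4 `p`s seen; s5 means more than 4. Each `p` increments (capped at s5); other symbols loop. Accept from {s0, s1, s2, s3, s4}.
        p   q  
>* s0   s1  s0 
 * s1   s2  s1 
 * s2   s3  s2 
 * s3   s4  s3 
 * s4   s5  s4 
   s5   s5  s5 
(> = start, * = accepting)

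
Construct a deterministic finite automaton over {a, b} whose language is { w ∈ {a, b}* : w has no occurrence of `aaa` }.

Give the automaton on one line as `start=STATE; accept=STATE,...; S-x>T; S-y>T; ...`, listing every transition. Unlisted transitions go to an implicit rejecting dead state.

Track partial matches of the forbidden pattern `aaa`. State s3 is a dead state reached once `aaa` has occurred; every other state accepts. s0 means no part of `aaa` is currently matched.
4 states suffice.
        a   b  
>* s0   s1  s0 
 * s1   s2  s0 
 * s2   s3  s0 
   s3   s3  s3 
(> = start, * = accepting)

start=s0; accept=s0,s1,s2; s0-a>s1; s0-b>s0; s1-a>s2; s1-b>s0; s2-a>s3; s2-b>s0; s3-a>s3; s3-b>s3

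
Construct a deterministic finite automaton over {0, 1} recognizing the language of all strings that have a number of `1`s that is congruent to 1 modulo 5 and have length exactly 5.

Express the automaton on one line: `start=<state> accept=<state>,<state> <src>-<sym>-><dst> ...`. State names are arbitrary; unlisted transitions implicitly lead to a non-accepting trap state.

Build one automaton per condition and run them in lockstep. One (5 states) tracks the count of `1`s modulo 5; the other (7 states) tracks the input length, saturating at 6. Each combined state is a pair, one component from each; accept when both components accept. Minimizing collapses redundant product states.
          0    1  
>  q0     q1   q2 
   q1     q3   q4 
   q2     q4   q5 
   q3     q6   q7 
   q4     q7   q5 
   q5     q5   q5 
   q6     q8   q9 
   q7     q9   q5 
   q8     q5  q10 
   q9    q10   q5 
 * q10    q5   q5 
(> = start, * = accepting)

start=q0 accept=q10 q0-0->q1 q0-1->q2 q1-0->q3 q1-1->q4 q2-0->q4 q2-1->q5 q3-0->q6 q3-1->q7 q4-0->q7 q4-1->q5 q5-0->q5 q5-1->q5 q6-0->q8 q6-1->q9 q7-0->q9 q7-1->q5 q8-0->q5 q8-1->q10 q9-0->q10 q9-1->q5 q10-0->q5 q10-1->q5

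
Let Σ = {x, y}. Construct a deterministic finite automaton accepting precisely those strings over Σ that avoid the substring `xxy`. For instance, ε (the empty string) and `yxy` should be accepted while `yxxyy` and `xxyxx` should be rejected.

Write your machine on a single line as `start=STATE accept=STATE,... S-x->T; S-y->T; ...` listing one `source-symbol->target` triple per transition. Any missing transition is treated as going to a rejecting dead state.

This is the complement of 'contains `xxy`'. Use the same substring-matching states — A through D holding how much of `xxy` has just been matched — but flip the accepting set: everything except the trap D accepts.
4 states suffice.
       x  y 
>* A   B  A 
 * B   C  A 
 * C   C  D 
   D   D  D 
(> = start, * = accepting)

start=A; accept=A,B,C; A-x->B; A-y->A; B-x->C; B-y->A; C-x->C; C-y->D; D-x->D; D-y->D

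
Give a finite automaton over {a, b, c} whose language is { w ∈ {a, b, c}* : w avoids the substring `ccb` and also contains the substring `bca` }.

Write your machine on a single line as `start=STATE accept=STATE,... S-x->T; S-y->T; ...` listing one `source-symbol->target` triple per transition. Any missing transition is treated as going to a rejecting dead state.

start=q0; accept=q5,q7,q8; q0-a->q0; q0-b->q1; q0-c->q2; q1-a->q0; q1-b->q1; q1-c->q3; q2-a->q0; q2-b->q1; q2-c->q4; q3-a->q5; q3-b->q1; q3-c->q4; q4-a->q0; q4-b->q6; q4-c->q4; q5-a->q5; q5-b->q5; q5-c->q7; q6-a->q6; q6-b->q6; q6-c->q6; q7-a->q5; q7-b->q5; q7-c->q8; q8-a->q5; q8-b->q6; q8-c->q8

Build one automaton per condition and run them in lockstep. One (4 states) tracks partial matches of the forbidden pattern `ccb`; the other (4 states) tracks whether and how much of `bca` has been seen. Each combined state is a pair, one component from each; accept when both components accept. After merging equivalent states the machine shrinks.
With 9 states:
        a   b   c  
>  q0   q0  q1  q2 
   q1   q0  q1  q3 
   q2   q0  q1  q4 
   q3   q5  q1  q4 
   q4   q0  q6  q4 
 * q5   q5  q5  q7 
   q6   q6  q6  q6 
 * q7   q5  q5  q8 
 * q8   q5  q6  q8 
(> = start, * = accepting)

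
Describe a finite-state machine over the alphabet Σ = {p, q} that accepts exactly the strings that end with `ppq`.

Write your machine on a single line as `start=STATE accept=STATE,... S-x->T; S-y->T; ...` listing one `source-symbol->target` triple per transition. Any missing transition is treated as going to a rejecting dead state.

start=A; accept=D; A-p->B; A-q->A; B-p->C; B-q->A; C-p->C; C-q->D; D-p->B; D-q->A

Let each state record the length of the longest suffix of the input read so far that is also a prefix of `ppq`. B means the last symbol is `p`; C means the last 2 symbols are `pp`; D means the last 3 symbols are `ppq`. Accept only at D, where the string currently ends in `ppq`.
4 states suffice.
       p  q 
>  A   B  A 
   B   C  A 
   C   C  D 
 * D   B  A 
(> = start, * = accepting)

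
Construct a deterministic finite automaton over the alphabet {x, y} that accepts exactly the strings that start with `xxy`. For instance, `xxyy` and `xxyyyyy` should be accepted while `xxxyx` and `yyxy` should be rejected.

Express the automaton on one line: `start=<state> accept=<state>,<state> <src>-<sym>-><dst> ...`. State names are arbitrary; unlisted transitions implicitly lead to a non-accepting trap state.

Check the first 3 symbols one by one: q0 through q2 record how many have matched `xxy` so far; any wrong symbol goes to the dead state q4. After all 3 match we enter the accepting sink q3.
        x   y  
>  q0   q1  q4 
   q1   q2  q4 
   q2   q4  q3 
 * q3   q3  q3 
   q4   q4  q4 
(> = start, * = accepting)

start=q0 accept=q3 q0-x->q1 q0-y->q4 q1-x->q2 q1-y->q4 q2-x->q4 q2-y->q3 q3-x->q3 q3-y->q3 q4-x->q4 q4-y->q4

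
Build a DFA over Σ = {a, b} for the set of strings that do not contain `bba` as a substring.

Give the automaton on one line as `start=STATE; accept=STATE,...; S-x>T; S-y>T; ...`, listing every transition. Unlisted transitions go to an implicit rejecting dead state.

start=s0; accept=s0,s1,s2; s0-a>s0; s0-b>s1; s1-a>s0; s1-b>s2; s2-a>s3; s2-b>s2; s3-a>s3; s3-b>s3

This is the complement of 'contains `bba`'. Use the same substring-matching states — s0 through s3 holding how much of `bba` has just been matched — but flip the accepting set: everything except the trap s3 accepts.
        a   b  
>* s0   s0  s1 
 * s1   s0  s2 
 * s2   s3  s2 
   s3   s3  s3 
(> = start, * = accepting)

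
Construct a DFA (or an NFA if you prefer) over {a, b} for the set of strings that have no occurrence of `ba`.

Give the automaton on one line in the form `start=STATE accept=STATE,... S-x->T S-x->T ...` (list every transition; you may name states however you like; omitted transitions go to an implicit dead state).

Track partial matches of the forbidden pattern `ba`. State q2 is a dead state reached once `ba` has occurred; every other state accepts. q0 means no part of `ba` is currently matched.
3 states suffice.
        a   b  
>* q0   q0  q1 
 * q1   q2  q1 
   q2   q2  q2 
(> = start, * = accepting)

start=q0 accept=q0,q1 q0-a->q0 q0-b->q1 q1-a->q2 q1-b->q1 q2-a->q2 q2-b->q2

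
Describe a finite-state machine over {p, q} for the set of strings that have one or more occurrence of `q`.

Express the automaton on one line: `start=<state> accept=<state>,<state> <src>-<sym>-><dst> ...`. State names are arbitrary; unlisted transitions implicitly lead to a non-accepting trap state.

start=A accept=B,C A-p->A A-q->B B-p->B B-q->C C-p->C C-q->C

Only the number of `q`s matters, and only up to 2. Make a chain A → B → C advanced by each `q` (with C absorbing); every other symbol self-loops. The accepting set is {B, C}.
A 3-state machine:
       p  q 
>  A   A  B 
 * B   B  C 
 * C   C  C 
(> = start, * = accepting)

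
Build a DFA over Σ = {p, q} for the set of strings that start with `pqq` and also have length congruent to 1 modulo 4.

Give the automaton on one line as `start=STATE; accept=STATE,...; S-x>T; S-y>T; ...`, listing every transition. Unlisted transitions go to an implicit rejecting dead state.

start=A; accept=G; A-p>B; A-q>C; B-p>C; B-q>D; C-p>C; C-q>C; D-p>C; D-q>E; E-p>F; E-q>F; F-p>G; F-q>G; G-p>H; G-q>H; H-p>E; H-q>E

Build one automaton per condition and run them in lockstep. One (5 states) tracks whether the input so far still matches the prefix `pqq`; the other (4 states) tracks the input length modulo 4. Each combined state is a pair, one component from each; accept when both components accept. Equivalent product states are then merged.
8 states suffice.
       p  q 
>  A   B  C 
   B   C  D 
   C   C  C 
   D   C  E 
   E   F  F 
   F   G  G 
 * G   H  H 
   H   E  E 
(> = start, * = accepting)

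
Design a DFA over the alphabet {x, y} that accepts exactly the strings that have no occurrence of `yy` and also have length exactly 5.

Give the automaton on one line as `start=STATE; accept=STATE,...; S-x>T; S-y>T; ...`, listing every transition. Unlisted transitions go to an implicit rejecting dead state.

start=s0; accept=s10; s0-x>s1; s0-y>s2; s1-x>s3; s1-y>s4; s2-x>s3; s2-y>s5; s3-x>s6; s3-y>s7; s4-x>s6; s4-y>s5; s5-x>s5; s5-y>s5; s6-x>s8; s6-y>s9; s7-x>s8; s7-y>s5; s8-x>s10; s8-y>s10; s9-x>s10; s9-y>s5; s10-x>s5; s10-y>s5

Handle the two conditions separately and then intersect. One (3 states) tracks partial matches of the forbidden pattern `yy`; the other (7 states) tracks the input length, saturating at 6. Each combined state is a pair, one component from each; accept when both components accept. Minimizing collapses redundant product states.
11 states suffice.
          x    y  
>  s0     s1   s2 
   s1     s3   s4 
   s2     s3   s5 
   s3     s6   s7 
   s4     s6   s5 
   s5     s5   s5 
   s6     s8   s9 
   s7     s8   s5 
   s8    s10  s10 
   s9    s10   s5 
 * s10    s5   s5 
(> = start, * = accepting)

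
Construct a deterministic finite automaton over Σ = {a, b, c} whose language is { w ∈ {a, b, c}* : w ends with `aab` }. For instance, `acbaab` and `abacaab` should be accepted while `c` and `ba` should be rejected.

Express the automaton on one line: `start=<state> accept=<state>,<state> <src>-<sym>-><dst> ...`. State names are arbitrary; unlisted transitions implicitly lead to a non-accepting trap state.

Remember how much of `aab` the current input suffix matches. State q0 means no match yet; q1 means the last symbol is `a`; q2 means the last 2 symbols are `aa`; q3 means the last 3 symbols are `aab`. Only q3 accepts. On a mismatch, fall back to the longest proper suffix that is still a prefix of `aab`.
        a   b   c  
>  q0   q1  q0  q0 
   q1   q2  q0  q0 
   q2   q2  q3  q0 
 * q3   q1  q0  q0 
(> = start, * = accepting)

start=q0 accept=q3 q0-a->q1 q0-b->q0 q0-c->q0 q1-a->q2 q1-b->q0 q1-c->q0 q2-a->q2 q2-b->q3 q2-c->q0 q3-a->q1 q3-b->q0 q3-c->q0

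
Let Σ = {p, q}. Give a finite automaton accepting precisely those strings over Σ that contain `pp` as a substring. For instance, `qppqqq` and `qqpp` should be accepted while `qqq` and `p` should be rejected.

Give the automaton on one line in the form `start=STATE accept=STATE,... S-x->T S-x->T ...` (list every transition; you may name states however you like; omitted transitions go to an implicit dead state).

States A..B record the length of the longest prefix of `pp` that matches the current input suffix. Reaching C means `pp` has been seen, and we stay there forever. Accept from C.
3 states suffice.
       p  q 
>  A   B  A 
   B   C  A 
 * C   C  C 
(> = start, * = accepting)

start=A accept=C A-p->B A-q->A B-p->C B-q->A C-p->C C-q->C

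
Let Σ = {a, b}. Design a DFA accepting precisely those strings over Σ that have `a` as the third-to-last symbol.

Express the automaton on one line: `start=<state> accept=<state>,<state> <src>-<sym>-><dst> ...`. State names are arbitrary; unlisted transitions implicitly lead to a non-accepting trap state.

A DFA must remember the last 3 symbols (since which symbol is third-to-last isn't known until the input ends). Use one state per possible window of the last ≤3 symbols; accept from those whose window starts with `a`.
A 15-state machine:
          a    b  
>  q0     q1   q2 
   q1     q3   q4 
   q2     q5   q6 
   q3     q7   q8 
   q4     q9  q10 
   q5    q11  q12 
   q6    q13  q14 
 * q7     q7   q8 
 * q8     q9  q10 
 * q9    q11  q12 
 * q10   q13  q14 
   q11    q7   q8 
   q12    q9  q10 
   q13   q11  q12 
   q14   q13  q14 
(> = start, * = accepting)

start=q0 accept=q7,q8,q9,q10 q0-a->q1 q0-b->q2 q1-a->q3 q1-b->q4 q2-a->q5 q2-b->q6 q3-a->q7 q3-b->q8 q4-a->q9 q4-b->q10 q5-a->q11 q5-b->q12 q6-a->q13 q6-b->q14 q7-a->q7 q7-b->q8 q8-a->q9 q8-b->q10 q9-a->q11 q9-b->q12 q10-a->q13 q10-b->q14 q11-a->q7 q11-b->q8 q12-a->q9 q12-b->q10 q13-a->q11 q13-b->q12 q14-a->q13 q14-b->q14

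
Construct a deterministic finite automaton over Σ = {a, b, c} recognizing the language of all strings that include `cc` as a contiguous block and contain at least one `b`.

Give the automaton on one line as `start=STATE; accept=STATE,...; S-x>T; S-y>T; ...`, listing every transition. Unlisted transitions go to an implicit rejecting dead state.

start=q0; accept=q5; q0-a>q0; q0-b>q1; q0-c>q2; q1-a>q1; q1-b>q1; q1-c>q3; q2-a>q0; q2-b>q1; q2-c>q4; q3-a>q1; q3-b>q1; q3-c>q5; q4-a>q4; q4-b>q5; q4-c>q4; q5-a>q5; q5-b>q5; q5-c>q5

Handle the two conditions separately and then intersect. The first has 3 states tracking whether and how much of `cc` has been seen; the second has 3 states tracking the count of `b`s, saturating at 2. A product state is a pair (one from each), accepting exactly when both do. After merging equivalent states the machine shrinks.
With 6 states:
        a   b   c  
>  q0   q0  q1  q2 
   q1   q1  q1  q3 
   q2   q0  q1  q4 
   q3   q1  q1  q5 
   q4   q4  q5  q4 
 * q5   q5  q5  q5 
(> = start, * = accepting)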